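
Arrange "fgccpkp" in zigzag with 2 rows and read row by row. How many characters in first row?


Zigzag "fgccpkp" into 2 rows:
Placing characters:
  'f' => row 0
  'g' => row 1
  'c' => row 0
  'c' => row 1
  'p' => row 0
  'k' => row 1
  'p' => row 0
Rows:
  Row 0: "fcpp"
  Row 1: "gck"
First row length: 4

4


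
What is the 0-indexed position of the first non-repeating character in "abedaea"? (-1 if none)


Input: abedaea
Character frequencies:
  'a': 3
  'b': 1
  'd': 1
  'e': 2
Scanning left to right for freq == 1:
  Position 0 ('a'): freq=3, skip
  Position 1 ('b'): unique! => answer = 1

1


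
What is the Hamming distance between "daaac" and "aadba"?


Comparing "daaac" and "aadba" position by position:
  Position 0: 'd' vs 'a' => differ
  Position 1: 'a' vs 'a' => same
  Position 2: 'a' vs 'd' => differ
  Position 3: 'a' vs 'b' => differ
  Position 4: 'c' vs 'a' => differ
Total differences (Hamming distance): 4

4


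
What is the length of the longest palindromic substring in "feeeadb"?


Input: "feeeadb"
Checking substrings for palindromes:
  [1:4] "eee" (len 3) => palindrome
  [1:3] "ee" (len 2) => palindrome
  [2:4] "ee" (len 2) => palindrome
Longest palindromic substring: "eee" with length 3

3


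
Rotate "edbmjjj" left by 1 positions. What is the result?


Input: "edbmjjj", rotate left by 1
First 1 characters: "e"
Remaining characters: "dbmjjj"
Concatenate remaining + first: "dbmjjj" + "e" = "dbmjjje"

dbmjjje


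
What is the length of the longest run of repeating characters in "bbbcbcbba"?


Input: "bbbcbcbba"
Scanning for longest run:
  Position 1 ('b'): continues run of 'b', length=2
  Position 2 ('b'): continues run of 'b', length=3
  Position 3 ('c'): new char, reset run to 1
  Position 4 ('b'): new char, reset run to 1
  Position 5 ('c'): new char, reset run to 1
  Position 6 ('b'): new char, reset run to 1
  Position 7 ('b'): continues run of 'b', length=2
  Position 8 ('a'): new char, reset run to 1
Longest run: 'b' with length 3

3


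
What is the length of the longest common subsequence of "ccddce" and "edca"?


LCS of "ccddce" and "edca"
DP table:
           e    d    c    a
      0    0    0    0    0
  c   0    0    0    1    1
  c   0    0    0    1    1
  d   0    0    1    1    1
  d   0    0    1    1    1
  c   0    0    1    2    2
  e   0    1    1    2    2
LCS length = dp[6][4] = 2

2


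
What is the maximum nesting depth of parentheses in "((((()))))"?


Input: "((((()))))"
Tracking depth:
  Position 0 '(': depth becomes 1
  Position 1 '(': depth becomes 2
  Position 2 '(': depth becomes 3
  Position 3 '(': depth becomes 4
  Position 4 '(': depth becomes 5
  Position 5 ')': depth becomes 4
  Position 6 ')': depth becomes 3
  Position 7 ')': depth becomes 2
  Position 8 ')': depth becomes 1
  Position 9 ')': depth becomes 0
Maximum depth reached: 5

5


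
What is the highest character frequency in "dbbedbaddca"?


Input: dbbedbaddca
Character counts:
  'a': 2
  'b': 3
  'c': 1
  'd': 4
  'e': 1
Maximum frequency: 4

4


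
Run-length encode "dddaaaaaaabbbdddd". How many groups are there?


Input: dddaaaaaaabbbdddd
Scanning for consecutive runs:
  Group 1: 'd' x 3 (positions 0-2)
  Group 2: 'a' x 7 (positions 3-9)
  Group 3: 'b' x 3 (positions 10-12)
  Group 4: 'd' x 4 (positions 13-16)
Total groups: 4

4


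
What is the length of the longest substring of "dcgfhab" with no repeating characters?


Input: "dcgfhab"
Sliding window (track last position of each char):
  Position 0 ('d'): window [0,0] length 1 -- new best
  Position 1 ('c'): window [0,1] length 2 -- new best
  Position 2 ('g'): window [0,2] length 3 -- new best
  Position 3 ('f'): window [0,3] length 4 -- new best
  Position 4 ('h'): window [0,4] length 5 -- new best
  Position 5 ('a'): window [0,5] length 6 -- new best
  Position 6 ('b'): window [0,6] length 7 -- new best
Longest substring with no repeats: "dcgfhab" with length 7

7


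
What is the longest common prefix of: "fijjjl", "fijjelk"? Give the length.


Words: fijjjl, fijjelk
  Position 0: all 'f' => match
  Position 1: all 'i' => match
  Position 2: all 'j' => match
  Position 3: all 'j' => match
  Position 4: ('j', 'e') => mismatch, stop
LCP = "fijj" (length 4)

4


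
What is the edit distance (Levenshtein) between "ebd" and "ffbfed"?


Computing edit distance: "ebd" -> "ffbfed"
DP table:
           f    f    b    f    e    d
      0    1    2    3    4    5    6
  e   1    1    2    3    4    4    5
  b   2    2    2    2    3    4    5
  d   3    3    3    3    3    4    4
Edit distance = dp[3][6] = 4

4


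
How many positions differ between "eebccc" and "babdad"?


Comparing "eebccc" and "babdad" position by position:
  Position 0: 'e' vs 'b' => DIFFER
  Position 1: 'e' vs 'a' => DIFFER
  Position 2: 'b' vs 'b' => same
  Position 3: 'c' vs 'd' => DIFFER
  Position 4: 'c' vs 'a' => DIFFER
  Position 5: 'c' vs 'd' => DIFFER
Positions that differ: 5

5


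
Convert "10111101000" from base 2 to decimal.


Input: "10111101000" in base 2
Positional expansion:
  Digit '1' (value 1) x 2^10 = 1024
  Digit '0' (value 0) x 2^9 = 0
  Digit '1' (value 1) x 2^8 = 256
  Digit '1' (value 1) x 2^7 = 128
  Digit '1' (value 1) x 2^6 = 64
  Digit '1' (value 1) x 2^5 = 32
  Digit '0' (value 0) x 2^4 = 0
  Digit '1' (value 1) x 2^3 = 8
  Digit '0' (value 0) x 2^2 = 0
  Digit '0' (value 0) x 2^1 = 0
  Digit '0' (value 0) x 2^0 = 0
Sum = 1512

1512


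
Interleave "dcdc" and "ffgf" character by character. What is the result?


Interleaving "dcdc" and "ffgf":
  Position 0: 'd' from first, 'f' from second => "df"
  Position 1: 'c' from first, 'f' from second => "cf"
  Position 2: 'd' from first, 'g' from second => "dg"
  Position 3: 'c' from first, 'f' from second => "cf"
Result: dfcfdgcf

dfcfdgcf


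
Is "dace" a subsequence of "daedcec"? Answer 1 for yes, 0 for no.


Check if "dace" is a subsequence of "daedcec"
Greedy scan:
  Position 0 ('d'): matches sub[0] = 'd'
  Position 1 ('a'): matches sub[1] = 'a'
  Position 2 ('e'): no match needed
  Position 3 ('d'): no match needed
  Position 4 ('c'): matches sub[2] = 'c'
  Position 5 ('e'): matches sub[3] = 'e'
  Position 6 ('c'): no match needed
All 4 characters matched => is a subsequence

1


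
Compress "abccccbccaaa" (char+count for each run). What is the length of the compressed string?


Input: abccccbccaaa
Runs:
  'a' x 1 => "a1"
  'b' x 1 => "b1"
  'c' x 4 => "c4"
  'b' x 1 => "b1"
  'c' x 2 => "c2"
  'a' x 3 => "a3"
Compressed: "a1b1c4b1c2a3"
Compressed length: 12

12


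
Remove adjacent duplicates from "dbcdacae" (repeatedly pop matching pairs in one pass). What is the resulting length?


Input: dbcdacae
Stack-based adjacent duplicate removal:
  Read 'd': push. Stack: d
  Read 'b': push. Stack: db
  Read 'c': push. Stack: dbc
  Read 'd': push. Stack: dbcd
  Read 'a': push. Stack: dbcda
  Read 'c': push. Stack: dbcdac
  Read 'a': push. Stack: dbcdaca
  Read 'e': push. Stack: dbcdacae
Final stack: "dbcdacae" (length 8)

8


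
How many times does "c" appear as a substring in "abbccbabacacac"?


Searching for "c" in "abbccbabacacac"
Scanning each position:
  Position 0: "a" => no
  Position 1: "b" => no
  Position 2: "b" => no
  Position 3: "c" => MATCH
  Position 4: "c" => MATCH
  Position 5: "b" => no
  Position 6: "a" => no
  Position 7: "b" => no
  Position 8: "a" => no
  Position 9: "c" => MATCH
  Position 10: "a" => no
  Position 11: "c" => MATCH
  Position 12: "a" => no
  Position 13: "c" => MATCH
Total occurrences: 5

5


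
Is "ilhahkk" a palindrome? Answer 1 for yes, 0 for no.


Input: ilhahkk
Reversed: kkhahli
  Compare pos 0 ('i') with pos 6 ('k'): MISMATCH
  Compare pos 1 ('l') with pos 5 ('k'): MISMATCH
  Compare pos 2 ('h') with pos 4 ('h'): match
Result: not a palindrome

0


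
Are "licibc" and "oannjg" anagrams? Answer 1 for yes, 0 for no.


Strings: "licibc", "oannjg"
Sorted first:  bcciil
Sorted second: agjnno
Differ at position 0: 'b' vs 'a' => not anagrams

0


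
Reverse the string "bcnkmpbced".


Input: bcnkmpbced
Reading characters right to left:
  Position 9: 'd'
  Position 8: 'e'
  Position 7: 'c'
  Position 6: 'b'
  Position 5: 'p'
  Position 4: 'm'
  Position 3: 'k'
  Position 2: 'n'
  Position 1: 'c'
  Position 0: 'b'
Reversed: decbpmkncb

decbpmkncb


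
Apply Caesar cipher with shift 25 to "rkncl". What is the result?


Caesar cipher: shift "rkncl" by 25
  'r' (pos 17) + 25 = pos 16 = 'q'
  'k' (pos 10) + 25 = pos 9 = 'j'
  'n' (pos 13) + 25 = pos 12 = 'm'
  'c' (pos 2) + 25 = pos 1 = 'b'
  'l' (pos 11) + 25 = pos 10 = 'k'
Result: qjmbk

qjmbk


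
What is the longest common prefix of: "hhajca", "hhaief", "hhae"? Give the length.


Words: hhajca, hhaief, hhae
  Position 0: all 'h' => match
  Position 1: all 'h' => match
  Position 2: all 'a' => match
  Position 3: ('j', 'i', 'e') => mismatch, stop
LCP = "hha" (length 3)

3


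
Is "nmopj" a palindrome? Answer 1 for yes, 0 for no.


Input: nmopj
Reversed: jpomn
  Compare pos 0 ('n') with pos 4 ('j'): MISMATCH
  Compare pos 1 ('m') with pos 3 ('p'): MISMATCH
Result: not a palindrome

0


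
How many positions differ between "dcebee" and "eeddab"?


Comparing "dcebee" and "eeddab" position by position:
  Position 0: 'd' vs 'e' => DIFFER
  Position 1: 'c' vs 'e' => DIFFER
  Position 2: 'e' vs 'd' => DIFFER
  Position 3: 'b' vs 'd' => DIFFER
  Position 4: 'e' vs 'a' => DIFFER
  Position 5: 'e' vs 'b' => DIFFER
Positions that differ: 6

6


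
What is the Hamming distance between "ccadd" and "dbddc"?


Comparing "ccadd" and "dbddc" position by position:
  Position 0: 'c' vs 'd' => differ
  Position 1: 'c' vs 'b' => differ
  Position 2: 'a' vs 'd' => differ
  Position 3: 'd' vs 'd' => same
  Position 4: 'd' vs 'c' => differ
Total differences (Hamming distance): 4

4


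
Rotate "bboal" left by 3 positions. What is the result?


Input: "bboal", rotate left by 3
First 3 characters: "bbo"
Remaining characters: "al"
Concatenate remaining + first: "al" + "bbo" = "albbo"

albbo


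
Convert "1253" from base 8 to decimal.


Input: "1253" in base 8
Positional expansion:
  Digit '1' (value 1) x 8^3 = 512
  Digit '2' (value 2) x 8^2 = 128
  Digit '5' (value 5) x 8^1 = 40
  Digit '3' (value 3) x 8^0 = 3
Sum = 683

683


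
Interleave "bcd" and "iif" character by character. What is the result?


Interleaving "bcd" and "iif":
  Position 0: 'b' from first, 'i' from second => "bi"
  Position 1: 'c' from first, 'i' from second => "ci"
  Position 2: 'd' from first, 'f' from second => "df"
Result: bicidf

bicidf


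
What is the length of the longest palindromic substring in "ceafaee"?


Input: "ceafaee"
Checking substrings for palindromes:
  [1:6] "eafae" (len 5) => palindrome
  [2:5] "afa" (len 3) => palindrome
  [5:7] "ee" (len 2) => palindrome
Longest palindromic substring: "eafae" with length 5

5


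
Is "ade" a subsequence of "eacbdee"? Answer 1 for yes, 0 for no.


Check if "ade" is a subsequence of "eacbdee"
Greedy scan:
  Position 0 ('e'): no match needed
  Position 1 ('a'): matches sub[0] = 'a'
  Position 2 ('c'): no match needed
  Position 3 ('b'): no match needed
  Position 4 ('d'): matches sub[1] = 'd'
  Position 5 ('e'): matches sub[2] = 'e'
  Position 6 ('e'): no match needed
All 3 characters matched => is a subsequence

1


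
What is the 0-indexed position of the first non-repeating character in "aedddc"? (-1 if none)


Input: aedddc
Character frequencies:
  'a': 1
  'c': 1
  'd': 3
  'e': 1
Scanning left to right for freq == 1:
  Position 0 ('a'): unique! => answer = 0

0


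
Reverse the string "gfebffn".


Input: gfebffn
Reading characters right to left:
  Position 6: 'n'
  Position 5: 'f'
  Position 4: 'f'
  Position 3: 'b'
  Position 2: 'e'
  Position 1: 'f'
  Position 0: 'g'
Reversed: nffbefg

nffbefg


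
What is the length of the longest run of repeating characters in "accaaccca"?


Input: "accaaccca"
Scanning for longest run:
  Position 1 ('c'): new char, reset run to 1
  Position 2 ('c'): continues run of 'c', length=2
  Position 3 ('a'): new char, reset run to 1
  Position 4 ('a'): continues run of 'a', length=2
  Position 5 ('c'): new char, reset run to 1
  Position 6 ('c'): continues run of 'c', length=2
  Position 7 ('c'): continues run of 'c', length=3
  Position 8 ('a'): new char, reset run to 1
Longest run: 'c' with length 3

3


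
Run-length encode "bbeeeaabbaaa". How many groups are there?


Input: bbeeeaabbaaa
Scanning for consecutive runs:
  Group 1: 'b' x 2 (positions 0-1)
  Group 2: 'e' x 3 (positions 2-4)
  Group 3: 'a' x 2 (positions 5-6)
  Group 4: 'b' x 2 (positions 7-8)
  Group 5: 'a' x 3 (positions 9-11)
Total groups: 5

5


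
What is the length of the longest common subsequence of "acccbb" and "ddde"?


LCS of "acccbb" and "ddde"
DP table:
           d    d    d    e
      0    0    0    0    0
  a   0    0    0    0    0
  c   0    0    0    0    0
  c   0    0    0    0    0
  c   0    0    0    0    0
  b   0    0    0    0    0
  b   0    0    0    0    0
LCS length = dp[6][4] = 0

0


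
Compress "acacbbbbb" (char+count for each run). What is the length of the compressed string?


Input: acacbbbbb
Runs:
  'a' x 1 => "a1"
  'c' x 1 => "c1"
  'a' x 1 => "a1"
  'c' x 1 => "c1"
  'b' x 5 => "b5"
Compressed: "a1c1a1c1b5"
Compressed length: 10

10


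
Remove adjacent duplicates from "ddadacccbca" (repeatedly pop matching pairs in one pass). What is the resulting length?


Input: ddadacccbca
Stack-based adjacent duplicate removal:
  Read 'd': push. Stack: d
  Read 'd': matches stack top 'd' => pop. Stack: (empty)
  Read 'a': push. Stack: a
  Read 'd': push. Stack: ad
  Read 'a': push. Stack: ada
  Read 'c': push. Stack: adac
  Read 'c': matches stack top 'c' => pop. Stack: ada
  Read 'c': push. Stack: adac
  Read 'b': push. Stack: adacb
  Read 'c': push. Stack: adacbc
  Read 'a': push. Stack: adacbca
Final stack: "adacbca" (length 7)

7


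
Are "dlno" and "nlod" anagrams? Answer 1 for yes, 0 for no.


Strings: "dlno", "nlod"
Sorted first:  dlno
Sorted second: dlno
Sorted forms match => anagrams

1


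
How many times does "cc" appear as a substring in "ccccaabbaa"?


Searching for "cc" in "ccccaabbaa"
Scanning each position:
  Position 0: "cc" => MATCH
  Position 1: "cc" => MATCH
  Position 2: "cc" => MATCH
  Position 3: "ca" => no
  Position 4: "aa" => no
  Position 5: "ab" => no
  Position 6: "bb" => no
  Position 7: "ba" => no
  Position 8: "aa" => no
Total occurrences: 3

3


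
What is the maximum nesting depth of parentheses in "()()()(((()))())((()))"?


Input: "()()()(((()))())((()))"
Tracking depth:
  Position 0 '(': depth becomes 1
  Position 1 ')': depth becomes 0
  Position 2 '(': depth becomes 1
  Position 3 ')': depth becomes 0
  Position 4 '(': depth becomes 1
  Position 5 ')': depth becomes 0
  Position 6 '(': depth becomes 1
  Position 7 '(': depth becomes 2
  Position 8 '(': depth becomes 3
  Position 9 '(': depth becomes 4
  Position 10 ')': depth becomes 3
  Position 11 ')': depth becomes 2
  Position 12 ')': depth becomes 1
  Position 13 '(': depth becomes 2
  Position 14 ')': depth becomes 1
  Position 15 ')': depth becomes 0
  Position 16 '(': depth becomes 1
  Position 17 '(': depth becomes 2
  Position 18 '(': depth becomes 3
  Position 19 ')': depth becomes 2
  Position 20 ')': depth becomes 1
  Position 21 ')': depth becomes 0
Maximum depth reached: 4

4


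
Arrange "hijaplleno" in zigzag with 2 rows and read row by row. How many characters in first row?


Zigzag "hijaplleno" into 2 rows:
Placing characters:
  'h' => row 0
  'i' => row 1
  'j' => row 0
  'a' => row 1
  'p' => row 0
  'l' => row 1
  'l' => row 0
  'e' => row 1
  'n' => row 0
  'o' => row 1
Rows:
  Row 0: "hjpln"
  Row 1: "ialeo"
First row length: 5

5


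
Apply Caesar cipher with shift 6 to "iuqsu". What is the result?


Caesar cipher: shift "iuqsu" by 6
  'i' (pos 8) + 6 = pos 14 = 'o'
  'u' (pos 20) + 6 = pos 0 = 'a'
  'q' (pos 16) + 6 = pos 22 = 'w'
  's' (pos 18) + 6 = pos 24 = 'y'
  'u' (pos 20) + 6 = pos 0 = 'a'
Result: oawya

oawya


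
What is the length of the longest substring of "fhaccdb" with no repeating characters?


Input: "fhaccdb"
Sliding window (track last position of each char):
  Position 0 ('f'): window [0,0] length 1 -- new best
  Position 1 ('h'): window [0,1] length 2 -- new best
  Position 2 ('a'): window [0,2] length 3 -- new best
  Position 3 ('c'): window [0,3] length 4 -- new best
  Position 4 ('c'): repeat (last at 3), move window start to 4
  Position 4 ('c'): window [4,4] length 1
  Position 5 ('d'): window [4,5] length 2
  Position 6 ('b'): window [4,6] length 3
Longest substring with no repeats: "fhac" with length 4

4


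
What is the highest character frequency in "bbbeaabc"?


Input: bbbeaabc
Character counts:
  'a': 2
  'b': 4
  'c': 1
  'e': 1
Maximum frequency: 4

4


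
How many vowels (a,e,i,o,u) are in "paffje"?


Input: paffje
Checking each character:
  'p' at position 0: consonant
  'a' at position 1: vowel (running total: 1)
  'f' at position 2: consonant
  'f' at position 3: consonant
  'j' at position 4: consonant
  'e' at position 5: vowel (running total: 2)
Total vowels: 2

2


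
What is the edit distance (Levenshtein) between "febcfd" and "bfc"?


Computing edit distance: "febcfd" -> "bfc"
DP table:
           b    f    c
      0    1    2    3
  f   1    1    1    2
  e   2    2    2    2
  b   3    2    3    3
  c   4    3    3    3
  f   5    4    3    4
  d   6    5    4    4
Edit distance = dp[6][3] = 4

4


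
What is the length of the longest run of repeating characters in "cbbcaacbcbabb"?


Input: "cbbcaacbcbabb"
Scanning for longest run:
  Position 1 ('b'): new char, reset run to 1
  Position 2 ('b'): continues run of 'b', length=2
  Position 3 ('c'): new char, reset run to 1
  Position 4 ('a'): new char, reset run to 1
  Position 5 ('a'): continues run of 'a', length=2
  Position 6 ('c'): new char, reset run to 1
  Position 7 ('b'): new char, reset run to 1
  Position 8 ('c'): new char, reset run to 1
  Position 9 ('b'): new char, reset run to 1
  Position 10 ('a'): new char, reset run to 1
  Position 11 ('b'): new char, reset run to 1
  Position 12 ('b'): continues run of 'b', length=2
Longest run: 'b' with length 2

2


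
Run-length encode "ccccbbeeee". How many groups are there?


Input: ccccbbeeee
Scanning for consecutive runs:
  Group 1: 'c' x 4 (positions 0-3)
  Group 2: 'b' x 2 (positions 4-5)
  Group 3: 'e' x 4 (positions 6-9)
Total groups: 3

3


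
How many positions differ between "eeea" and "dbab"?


Comparing "eeea" and "dbab" position by position:
  Position 0: 'e' vs 'd' => DIFFER
  Position 1: 'e' vs 'b' => DIFFER
  Position 2: 'e' vs 'a' => DIFFER
  Position 3: 'a' vs 'b' => DIFFER
Positions that differ: 4

4


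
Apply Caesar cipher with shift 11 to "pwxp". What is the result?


Caesar cipher: shift "pwxp" by 11
  'p' (pos 15) + 11 = pos 0 = 'a'
  'w' (pos 22) + 11 = pos 7 = 'h'
  'x' (pos 23) + 11 = pos 8 = 'i'
  'p' (pos 15) + 11 = pos 0 = 'a'
Result: ahia

ahia


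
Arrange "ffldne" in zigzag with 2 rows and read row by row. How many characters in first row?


Zigzag "ffldne" into 2 rows:
Placing characters:
  'f' => row 0
  'f' => row 1
  'l' => row 0
  'd' => row 1
  'n' => row 0
  'e' => row 1
Rows:
  Row 0: "fln"
  Row 1: "fde"
First row length: 3

3


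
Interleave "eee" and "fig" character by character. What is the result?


Interleaving "eee" and "fig":
  Position 0: 'e' from first, 'f' from second => "ef"
  Position 1: 'e' from first, 'i' from second => "ei"
  Position 2: 'e' from first, 'g' from second => "eg"
Result: efeieg

efeieg


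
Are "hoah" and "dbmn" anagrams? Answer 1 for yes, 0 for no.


Strings: "hoah", "dbmn"
Sorted first:  ahho
Sorted second: bdmn
Differ at position 0: 'a' vs 'b' => not anagrams

0


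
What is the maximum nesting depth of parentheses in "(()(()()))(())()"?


Input: "(()(()()))(())()"
Tracking depth:
  Position 0 '(': depth becomes 1
  Position 1 '(': depth becomes 2
  Position 2 ')': depth becomes 1
  Position 3 '(': depth becomes 2
  Position 4 '(': depth becomes 3
  Position 5 ')': depth becomes 2
  Position 6 '(': depth becomes 3
  Position 7 ')': depth becomes 2
  Position 8 ')': depth becomes 1
  Position 9 ')': depth becomes 0
  Position 10 '(': depth becomes 1
  Position 11 '(': depth becomes 2
  Position 12 ')': depth becomes 1
  Position 13 ')': depth becomes 0
  Position 14 '(': depth becomes 1
  Position 15 ')': depth becomes 0
Maximum depth reached: 3

3


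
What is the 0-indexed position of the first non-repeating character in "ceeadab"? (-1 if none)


Input: ceeadab
Character frequencies:
  'a': 2
  'b': 1
  'c': 1
  'd': 1
  'e': 2
Scanning left to right for freq == 1:
  Position 0 ('c'): unique! => answer = 0

0


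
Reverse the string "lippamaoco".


Input: lippamaoco
Reading characters right to left:
  Position 9: 'o'
  Position 8: 'c'
  Position 7: 'o'
  Position 6: 'a'
  Position 5: 'm'
  Position 4: 'a'
  Position 3: 'p'
  Position 2: 'p'
  Position 1: 'i'
  Position 0: 'l'
Reversed: ocoamappil

ocoamappil


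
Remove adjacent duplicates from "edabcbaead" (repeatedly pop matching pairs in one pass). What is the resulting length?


Input: edabcbaead
Stack-based adjacent duplicate removal:
  Read 'e': push. Stack: e
  Read 'd': push. Stack: ed
  Read 'a': push. Stack: eda
  Read 'b': push. Stack: edab
  Read 'c': push. Stack: edabc
  Read 'b': push. Stack: edabcb
  Read 'a': push. Stack: edabcba
  Read 'e': push. Stack: edabcbae
  Read 'a': push. Stack: edabcbaea
  Read 'd': push. Stack: edabcbaead
Final stack: "edabcbaead" (length 10)

10


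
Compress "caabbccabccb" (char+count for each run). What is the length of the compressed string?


Input: caabbccabccb
Runs:
  'c' x 1 => "c1"
  'a' x 2 => "a2"
  'b' x 2 => "b2"
  'c' x 2 => "c2"
  'a' x 1 => "a1"
  'b' x 1 => "b1"
  'c' x 2 => "c2"
  'b' x 1 => "b1"
Compressed: "c1a2b2c2a1b1c2b1"
Compressed length: 16

16


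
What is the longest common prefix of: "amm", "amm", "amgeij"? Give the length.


Words: amm, amm, amgeij
  Position 0: all 'a' => match
  Position 1: all 'm' => match
  Position 2: ('m', 'm', 'g') => mismatch, stop
LCP = "am" (length 2)

2


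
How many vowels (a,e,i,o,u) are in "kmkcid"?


Input: kmkcid
Checking each character:
  'k' at position 0: consonant
  'm' at position 1: consonant
  'k' at position 2: consonant
  'c' at position 3: consonant
  'i' at position 4: vowel (running total: 1)
  'd' at position 5: consonant
Total vowels: 1

1


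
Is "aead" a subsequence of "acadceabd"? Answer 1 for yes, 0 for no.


Check if "aead" is a subsequence of "acadceabd"
Greedy scan:
  Position 0 ('a'): matches sub[0] = 'a'
  Position 1 ('c'): no match needed
  Position 2 ('a'): no match needed
  Position 3 ('d'): no match needed
  Position 4 ('c'): no match needed
  Position 5 ('e'): matches sub[1] = 'e'
  Position 6 ('a'): matches sub[2] = 'a'
  Position 7 ('b'): no match needed
  Position 8 ('d'): matches sub[3] = 'd'
All 4 characters matched => is a subsequence

1


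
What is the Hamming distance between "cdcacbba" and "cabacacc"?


Comparing "cdcacbba" and "cabacacc" position by position:
  Position 0: 'c' vs 'c' => same
  Position 1: 'd' vs 'a' => differ
  Position 2: 'c' vs 'b' => differ
  Position 3: 'a' vs 'a' => same
  Position 4: 'c' vs 'c' => same
  Position 5: 'b' vs 'a' => differ
  Position 6: 'b' vs 'c' => differ
  Position 7: 'a' vs 'c' => differ
Total differences (Hamming distance): 5

5


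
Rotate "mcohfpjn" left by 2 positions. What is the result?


Input: "mcohfpjn", rotate left by 2
First 2 characters: "mc"
Remaining characters: "ohfpjn"
Concatenate remaining + first: "ohfpjn" + "mc" = "ohfpjnmc"

ohfpjnmc


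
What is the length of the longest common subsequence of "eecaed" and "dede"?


LCS of "eecaed" and "dede"
DP table:
           d    e    d    e
      0    0    0    0    0
  e   0    0    1    1    1
  e   0    0    1    1    2
  c   0    0    1    1    2
  a   0    0    1    1    2
  e   0    0    1    1    2
  d   0    1    1    2    2
LCS length = dp[6][4] = 2

2


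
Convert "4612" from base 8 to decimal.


Input: "4612" in base 8
Positional expansion:
  Digit '4' (value 4) x 8^3 = 2048
  Digit '6' (value 6) x 8^2 = 384
  Digit '1' (value 1) x 8^1 = 8
  Digit '2' (value 2) x 8^0 = 2
Sum = 2442

2442


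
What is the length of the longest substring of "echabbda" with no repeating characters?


Input: "echabbda"
Sliding window (track last position of each char):
  Position 0 ('e'): window [0,0] length 1 -- new best
  Position 1 ('c'): window [0,1] length 2 -- new best
  Position 2 ('h'): window [0,2] length 3 -- new best
  Position 3 ('a'): window [0,3] length 4 -- new best
  Position 4 ('b'): window [0,4] length 5 -- new best
  Position 5 ('b'): repeat (last at 4), move window start to 5
  Position 5 ('b'): window [5,5] length 1
  Position 6 ('d'): window [5,6] length 2
  Position 7 ('a'): window [5,7] length 3
Longest substring with no repeats: "echab" with length 5

5


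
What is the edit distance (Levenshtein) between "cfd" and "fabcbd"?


Computing edit distance: "cfd" -> "fabcbd"
DP table:
           f    a    b    c    b    d
      0    1    2    3    4    5    6
  c   1    1    2    3    3    4    5
  f   2    1    2    3    4    4    5
  d   3    2    2    3    4    5    4
Edit distance = dp[3][6] = 4

4


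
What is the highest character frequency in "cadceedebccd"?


Input: cadceedebccd
Character counts:
  'a': 1
  'b': 1
  'c': 4
  'd': 3
  'e': 3
Maximum frequency: 4

4


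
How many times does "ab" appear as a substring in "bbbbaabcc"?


Searching for "ab" in "bbbbaabcc"
Scanning each position:
  Position 0: "bb" => no
  Position 1: "bb" => no
  Position 2: "bb" => no
  Position 3: "ba" => no
  Position 4: "aa" => no
  Position 5: "ab" => MATCH
  Position 6: "bc" => no
  Position 7: "cc" => no
Total occurrences: 1

1


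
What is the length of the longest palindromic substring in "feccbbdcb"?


Input: "feccbbdcb"
Checking substrings for palindromes:
  [2:4] "cc" (len 2) => palindrome
  [4:6] "bb" (len 2) => palindrome
Longest palindromic substring: "cc" with length 2

2


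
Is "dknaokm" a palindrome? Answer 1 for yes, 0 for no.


Input: dknaokm
Reversed: mkoankd
  Compare pos 0 ('d') with pos 6 ('m'): MISMATCH
  Compare pos 1 ('k') with pos 5 ('k'): match
  Compare pos 2 ('n') with pos 4 ('o'): MISMATCH
Result: not a palindrome

0


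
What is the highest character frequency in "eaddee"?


Input: eaddee
Character counts:
  'a': 1
  'd': 2
  'e': 3
Maximum frequency: 3

3


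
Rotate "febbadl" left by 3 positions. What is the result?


Input: "febbadl", rotate left by 3
First 3 characters: "feb"
Remaining characters: "badl"
Concatenate remaining + first: "badl" + "feb" = "badlfeb"

badlfeb


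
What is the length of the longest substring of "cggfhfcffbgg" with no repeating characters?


Input: "cggfhfcffbgg"
Sliding window (track last position of each char):
  Position 0 ('c'): window [0,0] length 1 -- new best
  Position 1 ('g'): window [0,1] length 2 -- new best
  Position 2 ('g'): repeat (last at 1), move window start to 2
  Position 2 ('g'): window [2,2] length 1
  Position 3 ('f'): window [2,3] length 2
  Position 4 ('h'): window [2,4] length 3 -- new best
  Position 5 ('f'): repeat (last at 3), move window start to 4
  Position 5 ('f'): window [4,5] length 2
  Position 6 ('c'): window [4,6] length 3
  Position 7 ('f'): repeat (last at 5), move window start to 6
  Position 7 ('f'): window [6,7] length 2
  Position 8 ('f'): repeat (last at 7), move window start to 8
  Position 8 ('f'): window [8,8] length 1
  Position 9 ('b'): window [8,9] length 2
  Position 10 ('g'): window [8,10] length 3
  Position 11 ('g'): repeat (last at 10), move window start to 11
  Position 11 ('g'): window [11,11] length 1
Longest substring with no repeats: "gfh" with length 3

3


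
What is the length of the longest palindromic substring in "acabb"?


Input: "acabb"
Checking substrings for palindromes:
  [0:3] "aca" (len 3) => palindrome
  [3:5] "bb" (len 2) => palindrome
Longest palindromic substring: "aca" with length 3

3


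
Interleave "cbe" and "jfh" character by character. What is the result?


Interleaving "cbe" and "jfh":
  Position 0: 'c' from first, 'j' from second => "cj"
  Position 1: 'b' from first, 'f' from second => "bf"
  Position 2: 'e' from first, 'h' from second => "eh"
Result: cjbfeh

cjbfeh


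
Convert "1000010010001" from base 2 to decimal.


Input: "1000010010001" in base 2
Positional expansion:
  Digit '1' (value 1) x 2^12 = 4096
  Digit '0' (value 0) x 2^11 = 0
  Digit '0' (value 0) x 2^10 = 0
  Digit '0' (value 0) x 2^9 = 0
  Digit '0' (value 0) x 2^8 = 0
  Digit '1' (value 1) x 2^7 = 128
  Digit '0' (value 0) x 2^6 = 0
  Digit '0' (value 0) x 2^5 = 0
  Digit '1' (value 1) x 2^4 = 16
  Digit '0' (value 0) x 2^3 = 0
  Digit '0' (value 0) x 2^2 = 0
  Digit '0' (value 0) x 2^1 = 0
  Digit '1' (value 1) x 2^0 = 1
Sum = 4241

4241


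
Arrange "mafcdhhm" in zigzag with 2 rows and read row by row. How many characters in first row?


Zigzag "mafcdhhm" into 2 rows:
Placing characters:
  'm' => row 0
  'a' => row 1
  'f' => row 0
  'c' => row 1
  'd' => row 0
  'h' => row 1
  'h' => row 0
  'm' => row 1
Rows:
  Row 0: "mfdh"
  Row 1: "achm"
First row length: 4

4


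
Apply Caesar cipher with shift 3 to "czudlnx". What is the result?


Caesar cipher: shift "czudlnx" by 3
  'c' (pos 2) + 3 = pos 5 = 'f'
  'z' (pos 25) + 3 = pos 2 = 'c'
  'u' (pos 20) + 3 = pos 23 = 'x'
  'd' (pos 3) + 3 = pos 6 = 'g'
  'l' (pos 11) + 3 = pos 14 = 'o'
  'n' (pos 13) + 3 = pos 16 = 'q'
  'x' (pos 23) + 3 = pos 0 = 'a'
Result: fcxgoqa

fcxgoqa


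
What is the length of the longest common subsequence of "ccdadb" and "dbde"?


LCS of "ccdadb" and "dbde"
DP table:
           d    b    d    e
      0    0    0    0    0
  c   0    0    0    0    0
  c   0    0    0    0    0
  d   0    1    1    1    1
  a   0    1    1    1    1
  d   0    1    1    2    2
  b   0    1    2    2    2
LCS length = dp[6][4] = 2

2


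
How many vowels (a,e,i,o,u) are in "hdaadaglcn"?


Input: hdaadaglcn
Checking each character:
  'h' at position 0: consonant
  'd' at position 1: consonant
  'a' at position 2: vowel (running total: 1)
  'a' at position 3: vowel (running total: 2)
  'd' at position 4: consonant
  'a' at position 5: vowel (running total: 3)
  'g' at position 6: consonant
  'l' at position 7: consonant
  'c' at position 8: consonant
  'n' at position 9: consonant
Total vowels: 3

3


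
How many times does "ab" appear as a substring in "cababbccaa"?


Searching for "ab" in "cababbccaa"
Scanning each position:
  Position 0: "ca" => no
  Position 1: "ab" => MATCH
  Position 2: "ba" => no
  Position 3: "ab" => MATCH
  Position 4: "bb" => no
  Position 5: "bc" => no
  Position 6: "cc" => no
  Position 7: "ca" => no
  Position 8: "aa" => no
Total occurrences: 2

2


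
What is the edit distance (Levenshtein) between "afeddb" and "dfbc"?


Computing edit distance: "afeddb" -> "dfbc"
DP table:
           d    f    b    c
      0    1    2    3    4
  a   1    1    2    3    4
  f   2    2    1    2    3
  e   3    3    2    2    3
  d   4    3    3    3    3
  d   5    4    4    4    4
  b   6    5    5    4    5
Edit distance = dp[6][4] = 5

5


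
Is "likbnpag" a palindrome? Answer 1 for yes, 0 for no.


Input: likbnpag
Reversed: gapnbkil
  Compare pos 0 ('l') with pos 7 ('g'): MISMATCH
  Compare pos 1 ('i') with pos 6 ('a'): MISMATCH
  Compare pos 2 ('k') with pos 5 ('p'): MISMATCH
  Compare pos 3 ('b') with pos 4 ('n'): MISMATCH
Result: not a palindrome

0


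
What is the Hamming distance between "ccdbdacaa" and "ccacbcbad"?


Comparing "ccdbdacaa" and "ccacbcbad" position by position:
  Position 0: 'c' vs 'c' => same
  Position 1: 'c' vs 'c' => same
  Position 2: 'd' vs 'a' => differ
  Position 3: 'b' vs 'c' => differ
  Position 4: 'd' vs 'b' => differ
  Position 5: 'a' vs 'c' => differ
  Position 6: 'c' vs 'b' => differ
  Position 7: 'a' vs 'a' => same
  Position 8: 'a' vs 'd' => differ
Total differences (Hamming distance): 6

6


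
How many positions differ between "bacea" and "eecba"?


Comparing "bacea" and "eecba" position by position:
  Position 0: 'b' vs 'e' => DIFFER
  Position 1: 'a' vs 'e' => DIFFER
  Position 2: 'c' vs 'c' => same
  Position 3: 'e' vs 'b' => DIFFER
  Position 4: 'a' vs 'a' => same
Positions that differ: 3

3


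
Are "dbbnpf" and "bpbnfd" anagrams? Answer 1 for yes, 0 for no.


Strings: "dbbnpf", "bpbnfd"
Sorted first:  bbdfnp
Sorted second: bbdfnp
Sorted forms match => anagrams

1


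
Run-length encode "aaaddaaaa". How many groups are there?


Input: aaaddaaaa
Scanning for consecutive runs:
  Group 1: 'a' x 3 (positions 0-2)
  Group 2: 'd' x 2 (positions 3-4)
  Group 3: 'a' x 4 (positions 5-8)
Total groups: 3

3


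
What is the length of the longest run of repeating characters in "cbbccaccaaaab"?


Input: "cbbccaccaaaab"
Scanning for longest run:
  Position 1 ('b'): new char, reset run to 1
  Position 2 ('b'): continues run of 'b', length=2
  Position 3 ('c'): new char, reset run to 1
  Position 4 ('c'): continues run of 'c', length=2
  Position 5 ('a'): new char, reset run to 1
  Position 6 ('c'): new char, reset run to 1
  Position 7 ('c'): continues run of 'c', length=2
  Position 8 ('a'): new char, reset run to 1
  Position 9 ('a'): continues run of 'a', length=2
  Position 10 ('a'): continues run of 'a', length=3
  Position 11 ('a'): continues run of 'a', length=4
  Position 12 ('b'): new char, reset run to 1
Longest run: 'a' with length 4

4


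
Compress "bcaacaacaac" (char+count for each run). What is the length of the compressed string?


Input: bcaacaacaac
Runs:
  'b' x 1 => "b1"
  'c' x 1 => "c1"
  'a' x 2 => "a2"
  'c' x 1 => "c1"
  'a' x 2 => "a2"
  'c' x 1 => "c1"
  'a' x 2 => "a2"
  'c' x 1 => "c1"
Compressed: "b1c1a2c1a2c1a2c1"
Compressed length: 16

16


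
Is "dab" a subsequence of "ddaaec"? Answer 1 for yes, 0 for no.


Check if "dab" is a subsequence of "ddaaec"
Greedy scan:
  Position 0 ('d'): matches sub[0] = 'd'
  Position 1 ('d'): no match needed
  Position 2 ('a'): matches sub[1] = 'a'
  Position 3 ('a'): no match needed
  Position 4 ('e'): no match needed
  Position 5 ('c'): no match needed
Only matched 2/3 characters => not a subsequence

0


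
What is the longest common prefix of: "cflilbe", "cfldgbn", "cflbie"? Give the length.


Words: cflilbe, cfldgbn, cflbie
  Position 0: all 'c' => match
  Position 1: all 'f' => match
  Position 2: all 'l' => match
  Position 3: ('i', 'd', 'b') => mismatch, stop
LCP = "cfl" (length 3)

3


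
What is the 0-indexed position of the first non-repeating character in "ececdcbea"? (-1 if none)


Input: ececdcbea
Character frequencies:
  'a': 1
  'b': 1
  'c': 3
  'd': 1
  'e': 3
Scanning left to right for freq == 1:
  Position 0 ('e'): freq=3, skip
  Position 1 ('c'): freq=3, skip
  Position 2 ('e'): freq=3, skip
  Position 3 ('c'): freq=3, skip
  Position 4 ('d'): unique! => answer = 4

4


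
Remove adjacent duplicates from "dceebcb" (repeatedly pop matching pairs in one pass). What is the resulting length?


Input: dceebcb
Stack-based adjacent duplicate removal:
  Read 'd': push. Stack: d
  Read 'c': push. Stack: dc
  Read 'e': push. Stack: dce
  Read 'e': matches stack top 'e' => pop. Stack: dc
  Read 'b': push. Stack: dcb
  Read 'c': push. Stack: dcbc
  Read 'b': push. Stack: dcbcb
Final stack: "dcbcb" (length 5)

5


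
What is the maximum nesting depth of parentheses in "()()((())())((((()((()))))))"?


Input: "()()((())())((((()((()))))))"
Tracking depth:
  Position 0 '(': depth becomes 1
  Position 1 ')': depth becomes 0
  Position 2 '(': depth becomes 1
  Position 3 ')': depth becomes 0
  Position 4 '(': depth becomes 1
  Position 5 '(': depth becomes 2
  Position 6 '(': depth becomes 3
  Position 7 ')': depth becomes 2
  Position 8 ')': depth becomes 1
  Position 9 '(': depth becomes 2
  Position 10 ')': depth becomes 1
  Position 11 ')': depth becomes 0
  Position 12 '(': depth becomes 1
  Position 13 '(': depth becomes 2
  Position 14 '(': depth becomes 3
  Position 15 '(': depth becomes 4
  Position 16 '(': depth becomes 5
  Position 17 ')': depth becomes 4
  Position 18 '(': depth becomes 5
  Position 19 '(': depth becomes 6
  Position 20 '(': depth becomes 7
  Position 21 ')': depth becomes 6
  Position 22 ')': depth becomes 5
  Position 23 ')': depth becomes 4
  Position 24 ')': depth becomes 3
  Position 25 ')': depth becomes 2
  Position 26 ')': depth becomes 1
  Position 27 ')': depth becomes 0
Maximum depth reached: 7

7


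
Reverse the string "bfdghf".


Input: bfdghf
Reading characters right to left:
  Position 5: 'f'
  Position 4: 'h'
  Position 3: 'g'
  Position 2: 'd'
  Position 1: 'f'
  Position 0: 'b'
Reversed: fhgdfb

fhgdfb


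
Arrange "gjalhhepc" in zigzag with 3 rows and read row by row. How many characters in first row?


Zigzag "gjalhhepc" into 3 rows:
Placing characters:
  'g' => row 0
  'j' => row 1
  'a' => row 2
  'l' => row 1
  'h' => row 0
  'h' => row 1
  'e' => row 2
  'p' => row 1
  'c' => row 0
Rows:
  Row 0: "ghc"
  Row 1: "jlhp"
  Row 2: "ae"
First row length: 3

3


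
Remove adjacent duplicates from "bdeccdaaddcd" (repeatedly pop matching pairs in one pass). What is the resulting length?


Input: bdeccdaaddcd
Stack-based adjacent duplicate removal:
  Read 'b': push. Stack: b
  Read 'd': push. Stack: bd
  Read 'e': push. Stack: bde
  Read 'c': push. Stack: bdec
  Read 'c': matches stack top 'c' => pop. Stack: bde
  Read 'd': push. Stack: bded
  Read 'a': push. Stack: bdeda
  Read 'a': matches stack top 'a' => pop. Stack: bded
  Read 'd': matches stack top 'd' => pop. Stack: bde
  Read 'd': push. Stack: bded
  Read 'c': push. Stack: bdedc
  Read 'd': push. Stack: bdedcd
Final stack: "bdedcd" (length 6)

6


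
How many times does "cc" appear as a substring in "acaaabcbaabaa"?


Searching for "cc" in "acaaabcbaabaa"
Scanning each position:
  Position 0: "ac" => no
  Position 1: "ca" => no
  Position 2: "aa" => no
  Position 3: "aa" => no
  Position 4: "ab" => no
  Position 5: "bc" => no
  Position 6: "cb" => no
  Position 7: "ba" => no
  Position 8: "aa" => no
  Position 9: "ab" => no
  Position 10: "ba" => no
  Position 11: "aa" => no
Total occurrences: 0

0


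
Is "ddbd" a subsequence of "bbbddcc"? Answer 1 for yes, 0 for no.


Check if "ddbd" is a subsequence of "bbbddcc"
Greedy scan:
  Position 0 ('b'): no match needed
  Position 1 ('b'): no match needed
  Position 2 ('b'): no match needed
  Position 3 ('d'): matches sub[0] = 'd'
  Position 4 ('d'): matches sub[1] = 'd'
  Position 5 ('c'): no match needed
  Position 6 ('c'): no match needed
Only matched 2/4 characters => not a subsequence

0


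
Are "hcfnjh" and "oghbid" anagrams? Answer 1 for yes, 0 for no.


Strings: "hcfnjh", "oghbid"
Sorted first:  cfhhjn
Sorted second: bdghio
Differ at position 0: 'c' vs 'b' => not anagrams

0


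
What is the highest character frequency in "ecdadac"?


Input: ecdadac
Character counts:
  'a': 2
  'c': 2
  'd': 2
  'e': 1
Maximum frequency: 2

2


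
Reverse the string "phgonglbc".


Input: phgonglbc
Reading characters right to left:
  Position 8: 'c'
  Position 7: 'b'
  Position 6: 'l'
  Position 5: 'g'
  Position 4: 'n'
  Position 3: 'o'
  Position 2: 'g'
  Position 1: 'h'
  Position 0: 'p'
Reversed: cblgnoghp

cblgnoghp


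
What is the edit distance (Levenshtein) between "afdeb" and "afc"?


Computing edit distance: "afdeb" -> "afc"
DP table:
           a    f    c
      0    1    2    3
  a   1    0    1    2
  f   2    1    0    1
  d   3    2    1    1
  e   4    3    2    2
  b   5    4    3    3
Edit distance = dp[5][3] = 3

3


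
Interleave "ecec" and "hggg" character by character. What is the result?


Interleaving "ecec" and "hggg":
  Position 0: 'e' from first, 'h' from second => "eh"
  Position 1: 'c' from first, 'g' from second => "cg"
  Position 2: 'e' from first, 'g' from second => "eg"
  Position 3: 'c' from first, 'g' from second => "cg"
Result: ehcgegcg

ehcgegcg
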